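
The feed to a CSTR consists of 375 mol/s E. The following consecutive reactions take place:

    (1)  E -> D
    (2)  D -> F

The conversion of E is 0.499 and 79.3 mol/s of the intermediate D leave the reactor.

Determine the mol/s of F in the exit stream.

108 mol/s

Conversion of E: E consumed = 1ξ₁ = 0.499 × 375 → ξ₁ = 187.1 mol/s.
D balance: n_D = 0 + 1ξ₁ − 1ξ₂ = 79.3 → ξ₂ = (1·187.1 − 79.3)/1 = 107.8 mol/s.
Outlet amounts (n = n₀ + Σ ν·ξ):
  E: 375 − 1(187.1) = 187.9
  D: 0 + 1(187.1) − 1(107.8) = 79.3
  F: 0 + 1(107.8) = 107.8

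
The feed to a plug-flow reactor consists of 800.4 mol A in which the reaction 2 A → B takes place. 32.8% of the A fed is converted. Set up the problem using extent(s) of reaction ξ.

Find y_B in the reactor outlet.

0.196

A reacted = 0.328 × 800.4 = 262.5 mol; ν_A = −2, so ξ = 262.5/2 = 131.3 mol.
Outlet amounts (n = n₀ + ν ξ):
  A: 800.4 − 2(131.3) = 537.9
  B: 0 + 1(131.3) = 131.3
Total out = 669.1 mol; y_B = 131.3 / 669.1 = 0.1962.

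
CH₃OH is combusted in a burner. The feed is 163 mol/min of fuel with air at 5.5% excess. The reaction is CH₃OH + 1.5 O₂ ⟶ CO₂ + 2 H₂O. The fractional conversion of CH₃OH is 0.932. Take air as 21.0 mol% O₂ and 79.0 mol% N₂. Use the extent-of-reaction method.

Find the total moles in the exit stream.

Stoichiometric O₂ = 1.5 × 163 = 244.5 mol/min; O₂ fed = 244.5 × 1.055 = 257.9 mol/min.
N₂ fed = 257.9 × 79/21 = 970.4 mol/min.
Fuel reacted = 0.932 × 163 → ξ = 151.9 mol/min.
Outlet (n = n₀ + ν ξ):
  CH₃OH: 163 − 1(151.9) = 11.08
  O₂: 257.9 − 1.5(151.9) = 30.07
  N₂: 970.4 (inert)
  CO₂: 0 + 1(151.9) = 151.9
  H₂O: 0 + 2(151.9) = 303.8
Total out = 11.08 + 30.07 + 970.4 + 151.9 + 303.8 = 1467 mol/min.

1470 mol/min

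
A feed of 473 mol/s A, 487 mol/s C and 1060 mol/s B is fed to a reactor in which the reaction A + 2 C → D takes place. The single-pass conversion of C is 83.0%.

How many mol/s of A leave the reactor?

271 mol/s

C reacted = 0.83 × 487 = 404.2 mol/s; ν_C = −2, so ξ = 404.2/2 = 202.1 mol/s.
Outlet amounts (n = n₀ + ν ξ):
  A: 473 − 1(202.1) = 270.9
  C: 487 − 2(202.1) = 82.79
  D: 0 + 1(202.1) = 202.1
  B: 1060 (inert)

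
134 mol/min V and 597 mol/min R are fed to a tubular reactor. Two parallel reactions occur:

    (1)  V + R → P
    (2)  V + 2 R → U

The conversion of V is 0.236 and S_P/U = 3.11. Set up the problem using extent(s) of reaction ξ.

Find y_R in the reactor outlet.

Conversion of V: V consumed = 0.236 × 134 = 31.62 mol/min = 1ξ₁ + 1ξ₂.
Selectivity: 1ξ₁ / (1ξ₂) = 3.11 → ξ₁ = 3.11 ξ₂.
Substitute: (1·3.11 + 1) ξ₂ = 31.62 → ξ₂ = 7.694 mol/min, ξ₁ = 23.93 mol/min.
Outlet amounts (n = n₀ + Σ ν·ξ):
  V: 134 − 1(23.93) − 1(7.694) = 102.4
  R: 597 − 1(23.93) − 2(7.694) = 557.7
  P: 0 + 1(23.93) = 23.93
  U: 0 + 1(7.694) = 7.694
Total out = 691.7 mol/min; y_R = 557.7 / 691.7 = 0.8063.

0.806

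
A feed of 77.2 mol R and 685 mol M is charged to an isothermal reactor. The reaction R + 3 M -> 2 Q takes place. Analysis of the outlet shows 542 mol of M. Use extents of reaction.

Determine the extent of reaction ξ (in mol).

For M: n = n₀ − 3ξ → 542 = 685 − 3ξ, giving ξ = 47.67 mol.
Outlet amounts (n = n₀ + ν ξ):
  R: 77.2 − 1(47.67) = 29.53
  M: 685 − 3(47.67) = 542
  Q: 0 + 2(47.67) = 95.33

ξ = 47.7 mol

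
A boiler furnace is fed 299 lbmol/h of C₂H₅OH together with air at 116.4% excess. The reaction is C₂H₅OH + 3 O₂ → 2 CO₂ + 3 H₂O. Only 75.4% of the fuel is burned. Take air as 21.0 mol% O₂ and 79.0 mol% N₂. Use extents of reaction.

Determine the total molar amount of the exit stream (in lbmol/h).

9770 lbmol/h

Stoichiometric O₂ = 3 × 299 = 897 lbmol/h; O₂ fed = 897 × 2.164 = 1941 lbmol/h.
N₂ fed = 1941 × 79/21 = 7302 lbmol/h.
Fuel reacted = 0.754 × 299 → ξ = 225.4 lbmol/h.
Outlet (n = n₀ + ν ξ):
  C₂H₅OH: 299 − 1(225.4) = 73.55
  O₂: 1941 − 3(225.4) = 1265
  N₂: 7302 (inert)
  CO₂: 0 + 2(225.4) = 450.9
  H₂O: 0 + 3(225.4) = 676.3
Total out = 73.55 + 1265 + 7302 + 450.9 + 676.3 = 9768 lbmol/h.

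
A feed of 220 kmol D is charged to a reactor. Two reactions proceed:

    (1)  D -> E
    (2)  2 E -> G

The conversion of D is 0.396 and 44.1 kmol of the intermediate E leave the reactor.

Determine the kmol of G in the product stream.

21.5 kmol

Conversion of D: D consumed = 1ξ₁ = 0.396 × 220 → ξ₁ = 87.12 kmol.
E balance: n_E = 0 + 1ξ₁ − 2ξ₂ = 44.1 → ξ₂ = (1·87.12 − 44.1)/2 = 21.51 kmol.
Outlet amounts (n = n₀ + Σ ν·ξ):
  D: 220 − 1(87.12) = 132.9
  E: 0 + 1(87.12) − 2(21.51) = 44.1
  G: 0 + 1(21.51) = 21.51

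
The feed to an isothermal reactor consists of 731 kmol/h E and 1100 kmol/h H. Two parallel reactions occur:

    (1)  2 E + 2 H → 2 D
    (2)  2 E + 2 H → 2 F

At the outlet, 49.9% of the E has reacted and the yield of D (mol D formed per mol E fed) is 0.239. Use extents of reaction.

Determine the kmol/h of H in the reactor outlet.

Yield of D: 2ξ₁ / 731 = 0.239 → ξ₁ = 87.35 kmol/h.
Conversion of E: 2ξ₁ + 2ξ₂ = 0.499 × 731 = 364.8 → ξ₂ = 95.03 kmol/h.
Outlet amounts (n = n₀ + Σ ν·ξ):
  E: 731 − 2(87.35) − 2(95.03) = 366.2
  H: 1100 − 2(87.35) − 2(95.03) = 735.2
  D: 0 + 2(87.35) = 174.7
  F: 0 + 2(95.03) = 190.1

735 kmol/h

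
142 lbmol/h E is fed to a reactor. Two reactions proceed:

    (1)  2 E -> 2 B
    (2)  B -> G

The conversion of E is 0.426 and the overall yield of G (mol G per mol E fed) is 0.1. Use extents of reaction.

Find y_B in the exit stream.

0.326

Conversion of E: E consumed = 2ξ₁ = 0.426 × 142 → ξ₁ = 30.25 lbmol/h.
Yield of G: 1ξ₂ / 142 = 0.1 → ξ₂ = 14.2 lbmol/h.
Outlet amounts (n = n₀ + Σ ν·ξ):
  E: 142 − 2(30.25) = 81.51
  B: 0 + 2(30.25) − 1(14.2) = 46.29
  G: 0 + 1(14.2) = 14.2
Total out = 142 lbmol/h; y_B = 46.29 / 142 = 0.326.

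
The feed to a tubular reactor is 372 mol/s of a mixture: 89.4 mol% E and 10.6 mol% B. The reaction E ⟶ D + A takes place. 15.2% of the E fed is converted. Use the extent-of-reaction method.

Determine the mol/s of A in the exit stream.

50.6 mol/s

E reacted = 0.152 × 332.6 = 50.55 mol/s; ν_E = −1, so ξ = 50.55/1 = 50.55 mol/s.
Outlet amounts (n = n₀ + ν ξ):
  E: 332.6 − 1(50.55) = 282
  D: 0 + 1(50.55) = 50.55
  A: 0 + 1(50.55) = 50.55
  B: 39.43 (inert)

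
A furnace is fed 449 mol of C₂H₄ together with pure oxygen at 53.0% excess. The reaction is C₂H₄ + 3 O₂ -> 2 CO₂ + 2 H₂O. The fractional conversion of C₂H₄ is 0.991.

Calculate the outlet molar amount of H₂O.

Stoichiometric O₂ = 3 × 449 = 1347 mol; O₂ fed = 1347 × 1.530 = 2061 mol.
Fuel reacted = 0.991 × 449 → ξ = 445 mol.
Outlet (n = n₀ + ν ξ):
  C₂H₄: 449 − 1(445) = 4.041
  O₂: 2061 − 3(445) = 726
  CO₂: 0 + 2(445) = 889.9
  H₂O: 0 + 2(445) = 889.9

890 mol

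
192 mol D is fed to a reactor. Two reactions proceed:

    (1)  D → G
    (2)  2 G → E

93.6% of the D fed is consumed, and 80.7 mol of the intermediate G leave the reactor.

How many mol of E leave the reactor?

Conversion of D: D consumed = 1ξ₁ = 0.936 × 192 → ξ₁ = 179.7 mol.
G balance: n_G = 0 + 1ξ₁ − 2ξ₂ = 80.7 → ξ₂ = (1·179.7 − 80.7)/2 = 49.51 mol.
Outlet amounts (n = n₀ + Σ ν·ξ):
  D: 192 − 1(179.7) = 12.29
  G: 0 + 1(179.7) − 2(49.51) = 80.7
  E: 0 + 1(49.51) = 49.51

49.5 mol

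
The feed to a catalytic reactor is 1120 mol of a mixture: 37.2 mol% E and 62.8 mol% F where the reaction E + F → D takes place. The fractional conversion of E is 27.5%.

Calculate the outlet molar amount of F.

E reacted = 0.275 × 416.6 = 114.6 mol; ν_E = −1, so ξ = 114.6/1 = 114.6 mol.
Outlet amounts (n = n₀ + ν ξ):
  E: 416.6 − 1(114.6) = 302.1
  F: 703.4 − 1(114.6) = 588.8
  D: 0 + 1(114.6) = 114.6

589 mol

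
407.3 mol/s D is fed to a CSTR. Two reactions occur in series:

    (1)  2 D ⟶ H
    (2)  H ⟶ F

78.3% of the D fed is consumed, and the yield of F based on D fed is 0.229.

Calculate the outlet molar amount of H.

Conversion of D: D consumed = 2ξ₁ = 0.783 × 407.3 → ξ₁ = 159.5 mol/s.
Yield of F: 1ξ₂ / 407.3 = 0.229 → ξ₂ = 93.27 mol/s.
Outlet amounts (n = n₀ + Σ ν·ξ):
  D: 407.3 − 2(159.5) = 88.38
  H: 0 + 1(159.5) − 1(93.27) = 66.19
  F: 0 + 1(93.27) = 93.27

66.2 mol/s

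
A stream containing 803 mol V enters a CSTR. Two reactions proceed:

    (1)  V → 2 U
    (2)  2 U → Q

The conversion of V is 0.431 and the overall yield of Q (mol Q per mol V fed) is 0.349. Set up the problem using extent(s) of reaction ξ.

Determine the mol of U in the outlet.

132 mol

Conversion of V: V consumed = 1ξ₁ = 0.431 × 803 → ξ₁ = 346.1 mol.
Yield of Q: 1ξ₂ / 803 = 0.349 → ξ₂ = 280.2 mol.
Outlet amounts (n = n₀ + Σ ν·ξ):
  V: 803 − 1(346.1) = 456.9
  U: 0 + 2(346.1) − 2(280.2) = 131.7
  Q: 0 + 1(280.2) = 280.2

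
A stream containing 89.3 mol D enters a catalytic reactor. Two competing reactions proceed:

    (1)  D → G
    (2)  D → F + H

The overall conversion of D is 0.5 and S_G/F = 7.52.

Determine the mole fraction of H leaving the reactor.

0.0554

Conversion of D: D consumed = 0.5 × 89.3 = 44.65 mol = 1ξ₁ + 1ξ₂.
Selectivity: 1ξ₁ / (1ξ₂) = 7.52 → ξ₁ = 7.52 ξ₂.
Substitute: (1·7.52 + 1) ξ₂ = 44.65 → ξ₂ = 5.241 mol, ξ₁ = 39.41 mol.
Outlet amounts (n = n₀ + Σ ν·ξ):
  D: 89.3 − 1(39.41) − 1(5.241) = 44.65
  G: 0 + 1(39.41) = 39.41
  F: 0 + 1(5.241) = 5.241
  H: 0 + 1(5.241) = 5.241
Total out = 94.54 mol; y_H = 5.241 / 94.54 = 0.05543.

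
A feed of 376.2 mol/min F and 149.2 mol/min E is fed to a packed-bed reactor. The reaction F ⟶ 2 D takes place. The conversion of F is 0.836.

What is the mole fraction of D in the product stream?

F reacted = 0.836 × 376.2 = 314.5 mol/min; ν_F = −1, so ξ = 314.5/1 = 314.5 mol/min.
Outlet amounts (n = n₀ + ν ξ):
  F: 376.2 − 1(314.5) = 61.7
  D: 0 + 2(314.5) = 629
  E: 149.2 (inert)
Total out = 839.9 mol/min; y_D = 629 / 839.9 = 0.7489.

0.749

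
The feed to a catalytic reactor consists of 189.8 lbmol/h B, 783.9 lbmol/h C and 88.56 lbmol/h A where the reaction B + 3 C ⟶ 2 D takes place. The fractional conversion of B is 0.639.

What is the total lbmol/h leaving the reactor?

B reacted = 0.639 × 189.8 = 121.3 lbmol/h; ν_B = −1, so ξ = 121.3/1 = 121.3 lbmol/h.
Outlet amounts (n = n₀ + ν ξ):
  B: 189.8 − 1(121.3) = 68.52
  C: 783.9 − 3(121.3) = 420.1
  D: 0 + 2(121.3) = 242.6
  A: 88.56 (inert)
Total out = 68.52 + 420.1 + 242.6 + 88.56 = 819.7 lbmol/h.

820 lbmol/h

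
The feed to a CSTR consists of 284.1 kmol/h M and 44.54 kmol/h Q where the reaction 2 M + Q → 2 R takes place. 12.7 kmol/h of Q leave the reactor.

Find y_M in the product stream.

For Q: n = n₀ − 1ξ → 12.7 = 44.54 − 1ξ, giving ξ = 31.84 kmol/h.
Outlet amounts (n = n₀ + ν ξ):
  M: 284.1 − 2(31.84) = 220.4
  Q: 44.54 − 1(31.84) = 12.7
  R: 0 + 2(31.84) = 63.68
Total out = 296.8 kmol/h; y_M = 220.4 / 296.8 = 0.7427.

0.743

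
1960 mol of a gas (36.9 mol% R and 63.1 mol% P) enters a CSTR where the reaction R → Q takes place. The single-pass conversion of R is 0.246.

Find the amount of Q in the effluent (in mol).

178 mol

R reacted = 0.246 × 723.2 = 177.9 mol; ν_R = −1, so ξ = 177.9/1 = 177.9 mol.
Outlet amounts (n = n₀ + ν ξ):
  R: 723.2 − 1(177.9) = 545.3
  Q: 0 + 1(177.9) = 177.9
  P: 1237 (inert)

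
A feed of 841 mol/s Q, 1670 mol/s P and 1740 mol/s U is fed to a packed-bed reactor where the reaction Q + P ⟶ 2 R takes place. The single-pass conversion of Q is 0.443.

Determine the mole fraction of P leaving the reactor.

Q reacted = 0.443 × 841 = 372.6 mol/s; ν_Q = −1, so ξ = 372.6/1 = 372.6 mol/s.
Outlet amounts (n = n₀ + ν ξ):
  Q: 841 − 1(372.6) = 468.4
  P: 1670 − 1(372.6) = 1297
  R: 0 + 2(372.6) = 745.1
  U: 1740 (inert)
Total out = 4251 mol/s; y_P = 1297 / 4251 = 0.3052.

0.305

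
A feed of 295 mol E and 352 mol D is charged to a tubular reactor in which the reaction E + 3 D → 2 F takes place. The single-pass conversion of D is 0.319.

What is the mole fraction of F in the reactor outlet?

D reacted = 0.319 × 352 = 112.3 mol; ν_D = −3, so ξ = 112.3/3 = 37.43 mol.
Outlet amounts (n = n₀ + ν ξ):
  E: 295 − 1(37.43) = 257.6
  D: 352 − 3(37.43) = 239.7
  F: 0 + 2(37.43) = 74.86
Total out = 572.1 mol; y_F = 74.86 / 572.1 = 0.1308.

0.131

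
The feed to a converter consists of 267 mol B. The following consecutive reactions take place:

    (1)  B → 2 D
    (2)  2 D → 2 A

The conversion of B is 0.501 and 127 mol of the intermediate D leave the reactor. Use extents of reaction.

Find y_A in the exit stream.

Conversion of B: B consumed = 1ξ₁ = 0.501 × 267 → ξ₁ = 133.8 mol.
D balance: n_D = 0 + 2ξ₁ − 2ξ₂ = 127 → ξ₂ = (2·133.8 − 127)/2 = 70.27 mol.
Outlet amounts (n = n₀ + Σ ν·ξ):
  B: 267 − 1(133.8) = 133.2
  D: 0 + 2(133.8) − 2(70.27) = 127
  A: 0 + 2(70.27) = 140.5
Total out = 400.8 mol; y_A = 140.5 / 400.8 = 0.3507.

0.351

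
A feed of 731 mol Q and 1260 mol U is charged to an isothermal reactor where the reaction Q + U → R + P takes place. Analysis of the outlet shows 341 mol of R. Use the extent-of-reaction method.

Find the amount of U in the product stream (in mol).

919 mol

For R: n = n₀ + 1ξ → 341 = 0 + 1ξ, giving ξ = 341 mol.
Outlet amounts (n = n₀ + ν ξ):
  Q: 731 − 1(341) = 390
  U: 1260 − 1(341) = 919
  R: 0 + 1(341) = 341
  P: 0 + 1(341) = 341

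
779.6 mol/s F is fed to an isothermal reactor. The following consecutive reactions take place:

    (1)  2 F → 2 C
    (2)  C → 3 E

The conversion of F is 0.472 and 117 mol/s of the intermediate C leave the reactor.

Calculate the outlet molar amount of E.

Conversion of F: F consumed = 2ξ₁ = 0.472 × 779.6 → ξ₁ = 184 mol/s.
C balance: n_C = 0 + 2ξ₁ − 1ξ₂ = 117 → ξ₂ = (2·184 − 117)/1 = 251 mol/s.
Outlet amounts (n = n₀ + Σ ν·ξ):
  F: 779.6 − 2(184) = 411.6
  C: 0 + 2(184) − 1(251) = 117
  E: 0 + 3(251) = 752.9

753 mol/s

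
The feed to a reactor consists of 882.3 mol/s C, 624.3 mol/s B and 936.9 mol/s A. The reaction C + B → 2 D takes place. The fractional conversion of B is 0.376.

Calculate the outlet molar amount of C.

B reacted = 0.376 × 624.3 = 234.7 mol/s; ν_B = −1, so ξ = 234.7/1 = 234.7 mol/s.
Outlet amounts (n = n₀ + ν ξ):
  C: 882.3 − 1(234.7) = 647.6
  B: 624.3 − 1(234.7) = 389.6
  D: 0 + 2(234.7) = 469.5
  A: 936.9 (inert)

648 mol/s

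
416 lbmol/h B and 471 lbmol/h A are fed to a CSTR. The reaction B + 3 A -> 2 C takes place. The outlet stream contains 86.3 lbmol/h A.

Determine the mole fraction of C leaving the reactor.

0.407

For A: n = n₀ − 3ξ → 86.3 = 471 − 3ξ, giving ξ = 128.2 lbmol/h.
Outlet amounts (n = n₀ + ν ξ):
  B: 416 − 1(128.2) = 287.8
  A: 471 − 3(128.2) = 86.3
  C: 0 + 2(128.2) = 256.5
Total out = 630.5 lbmol/h; y_C = 256.5 / 630.5 = 0.4067.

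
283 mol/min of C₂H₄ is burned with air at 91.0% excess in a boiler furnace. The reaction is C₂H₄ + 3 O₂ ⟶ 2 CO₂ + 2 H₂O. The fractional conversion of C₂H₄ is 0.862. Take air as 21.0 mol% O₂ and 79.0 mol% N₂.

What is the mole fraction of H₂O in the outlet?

Stoichiometric O₂ = 3 × 283 = 849 mol/min; O₂ fed = 849 × 1.910 = 1622 mol/min.
N₂ fed = 1622 × 79/21 = 6100 mol/min.
Fuel reacted = 0.862 × 283 → ξ = 243.9 mol/min.
Outlet (n = n₀ + ν ξ):
  C₂H₄: 283 − 1(243.9) = 39.05
  O₂: 1622 − 3(243.9) = 889.8
  N₂: 6100 (inert)
  CO₂: 0 + 2(243.9) = 487.9
  H₂O: 0 + 2(243.9) = 487.9
Total out = 8005 mol/min; y_H₂O = 487.9 / 8005 = 0.06095.

0.0609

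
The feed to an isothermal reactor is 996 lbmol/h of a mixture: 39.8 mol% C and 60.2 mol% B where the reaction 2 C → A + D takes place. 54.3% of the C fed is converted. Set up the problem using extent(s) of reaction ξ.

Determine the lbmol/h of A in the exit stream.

C reacted = 0.543 × 396.4 = 215.2 lbmol/h; ν_C = −2, so ξ = 215.2/2 = 107.6 lbmol/h.
Outlet amounts (n = n₀ + ν ξ):
  C: 396.4 − 2(107.6) = 181.2
  A: 0 + 1(107.6) = 107.6
  D: 0 + 1(107.6) = 107.6
  B: 599.6 (inert)

108 lbmol/h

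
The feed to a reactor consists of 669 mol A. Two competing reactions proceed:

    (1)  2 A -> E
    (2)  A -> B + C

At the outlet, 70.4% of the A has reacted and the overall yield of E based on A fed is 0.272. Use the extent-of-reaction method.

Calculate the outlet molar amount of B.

107 mol

Yield of E: 1ξ₁ / 669 = 0.272 → ξ₁ = 182 mol.
Conversion of A: 2ξ₁ + 1ξ₂ = 0.704 × 669 = 471 → ξ₂ = 107 mol.
Outlet amounts (n = n₀ + Σ ν·ξ):
  A: 669 − 2(182) − 1(107) = 198
  E: 0 + 1(182) = 182
  B: 0 + 1(107) = 107
  C: 0 + 1(107) = 107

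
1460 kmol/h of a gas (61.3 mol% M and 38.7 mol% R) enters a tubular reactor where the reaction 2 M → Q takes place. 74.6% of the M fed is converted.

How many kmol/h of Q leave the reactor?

M reacted = 0.746 × 895 = 667.7 kmol/h; ν_M = −2, so ξ = 667.7/2 = 333.8 kmol/h.
Outlet amounts (n = n₀ + ν ξ):
  M: 895 − 2(333.8) = 227.3
  Q: 0 + 1(333.8) = 333.8
  R: 565 (inert)

334 kmol/h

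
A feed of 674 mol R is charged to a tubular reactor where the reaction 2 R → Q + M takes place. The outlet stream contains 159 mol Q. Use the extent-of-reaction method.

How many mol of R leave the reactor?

356 mol

For Q: n = n₀ + 1ξ → 159 = 0 + 1ξ, giving ξ = 159 mol.
Outlet amounts (n = n₀ + ν ξ):
  R: 674 − 2(159) = 356
  Q: 0 + 1(159) = 159
  M: 0 + 1(159) = 159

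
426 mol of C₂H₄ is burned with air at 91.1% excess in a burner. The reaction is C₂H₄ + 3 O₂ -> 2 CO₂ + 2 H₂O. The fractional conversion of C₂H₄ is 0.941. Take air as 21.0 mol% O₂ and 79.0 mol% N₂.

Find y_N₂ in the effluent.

Stoichiometric O₂ = 3 × 426 = 1278 mol; O₂ fed = 1278 × 1.911 = 2442 mol.
N₂ fed = 2442 × 79/21 = 9188 mol.
Fuel reacted = 0.941 × 426 → ξ = 400.9 mol.
Outlet (n = n₀ + ν ξ):
  C₂H₄: 426 − 1(400.9) = 25.13
  O₂: 2442 − 3(400.9) = 1240
  N₂: 9188 (inert)
  CO₂: 0 + 2(400.9) = 801.7
  H₂O: 0 + 2(400.9) = 801.7
Total out = 12060 mol; y_N₂ = 9188 / 12060 = 0.7621.

0.762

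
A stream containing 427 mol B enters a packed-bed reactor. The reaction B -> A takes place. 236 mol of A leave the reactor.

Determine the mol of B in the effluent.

For A: n = n₀ + 1ξ → 236 = 0 + 1ξ, giving ξ = 236 mol.
Outlet amounts (n = n₀ + ν ξ):
  B: 427 − 1(236) = 191
  A: 0 + 1(236) = 236

191 mol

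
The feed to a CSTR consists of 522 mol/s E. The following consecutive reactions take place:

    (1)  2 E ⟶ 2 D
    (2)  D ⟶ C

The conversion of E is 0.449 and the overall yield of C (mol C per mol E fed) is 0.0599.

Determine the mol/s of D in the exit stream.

203 mol/s

Conversion of E: E consumed = 2ξ₁ = 0.449 × 522 → ξ₁ = 117.2 mol/s.
Yield of C: 1ξ₂ / 522 = 0.0599 → ξ₂ = 31.27 mol/s.
Outlet amounts (n = n₀ + Σ ν·ξ):
  E: 522 − 2(117.2) = 287.6
  D: 0 + 2(117.2) − 1(31.27) = 203.1
  C: 0 + 1(31.27) = 31.27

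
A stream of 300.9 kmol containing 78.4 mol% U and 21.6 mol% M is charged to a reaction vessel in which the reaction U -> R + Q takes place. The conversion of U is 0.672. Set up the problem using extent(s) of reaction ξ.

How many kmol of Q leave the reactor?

159 kmol

U reacted = 0.672 × 235.9 = 158.5 kmol; ν_U = −1, so ξ = 158.5/1 = 158.5 kmol.
Outlet amounts (n = n₀ + ν ξ):
  U: 235.9 − 1(158.5) = 77.38
  R: 0 + 1(158.5) = 158.5
  Q: 0 + 1(158.5) = 158.5
  M: 64.99 (inert)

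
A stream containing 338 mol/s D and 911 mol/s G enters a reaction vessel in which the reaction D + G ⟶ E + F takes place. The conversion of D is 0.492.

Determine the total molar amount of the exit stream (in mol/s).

1250 mol/s

D reacted = 0.492 × 338 = 166.3 mol/s; ν_D = −1, so ξ = 166.3/1 = 166.3 mol/s.
Outlet amounts (n = n₀ + ν ξ):
  D: 338 − 1(166.3) = 171.7
  G: 911 − 1(166.3) = 744.7
  E: 0 + 1(166.3) = 166.3
  F: 0 + 1(166.3) = 166.3
Total out = 171.7 + 744.7 + 166.3 + 166.3 = 1249 mol/s.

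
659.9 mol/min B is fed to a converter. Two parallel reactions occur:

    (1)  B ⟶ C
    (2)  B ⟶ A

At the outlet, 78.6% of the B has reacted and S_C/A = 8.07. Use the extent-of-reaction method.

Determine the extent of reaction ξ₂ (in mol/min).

ξ₂ = 57.2 mol/min

Conversion of B: B consumed = 0.786 × 659.9 = 518.7 mol/min = 1ξ₁ + 1ξ₂.
Selectivity: 1ξ₁ / (1ξ₂) = 8.07 → ξ₁ = 8.07 ξ₂.
Substitute: (1·8.07 + 1) ξ₂ = 518.7 → ξ₂ = 57.19 mol/min, ξ₁ = 461.5 mol/min.
Outlet amounts (n = n₀ + Σ ν·ξ):
  B: 659.9 − 1(461.5) − 1(57.19) = 141.2
  C: 0 + 1(461.5) = 461.5
  A: 0 + 1(57.19) = 57.19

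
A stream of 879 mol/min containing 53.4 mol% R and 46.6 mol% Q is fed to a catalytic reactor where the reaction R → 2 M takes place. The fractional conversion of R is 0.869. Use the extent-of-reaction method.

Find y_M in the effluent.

R reacted = 0.869 × 469.4 = 407.9 mol/min; ν_R = −1, so ξ = 407.9/1 = 407.9 mol/min.
Outlet amounts (n = n₀ + ν ξ):
  R: 469.4 − 1(407.9) = 61.49
  M: 0 + 2(407.9) = 815.8
  Q: 409.6 (inert)
Total out = 1287 mol/min; y_M = 815.8 / 1287 = 0.6339.

0.634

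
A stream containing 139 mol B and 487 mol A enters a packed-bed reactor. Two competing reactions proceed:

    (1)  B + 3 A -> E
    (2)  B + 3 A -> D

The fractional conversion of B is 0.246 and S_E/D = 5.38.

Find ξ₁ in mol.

ξ₁ = 28.8 mol

Conversion of B: B consumed = 0.246 × 139 = 34.19 mol = 1ξ₁ + 1ξ₂.
Selectivity: 1ξ₁ / (1ξ₂) = 5.38 → ξ₁ = 5.38 ξ₂.
Substitute: (1·5.38 + 1) ξ₂ = 34.19 → ξ₂ = 5.36 mol, ξ₁ = 28.83 mol.
Outlet amounts (n = n₀ + Σ ν·ξ):
  B: 139 − 1(28.83) − 1(5.36) = 104.8
  A: 487 − 3(28.83) − 3(5.36) = 384.4
  E: 0 + 1(28.83) = 28.83
  D: 0 + 1(5.36) = 5.36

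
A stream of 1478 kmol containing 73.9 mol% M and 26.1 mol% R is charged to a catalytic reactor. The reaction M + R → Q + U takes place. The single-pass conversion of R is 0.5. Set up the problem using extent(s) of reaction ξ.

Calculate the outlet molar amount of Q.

193 kmol

R reacted = 0.5 × 385.8 = 192.9 kmol; ν_R = −1, so ξ = 192.9/1 = 192.9 kmol.
Outlet amounts (n = n₀ + ν ξ):
  M: 1092 − 1(192.9) = 899.4
  R: 385.8 − 1(192.9) = 192.9
  Q: 0 + 1(192.9) = 192.9
  U: 0 + 1(192.9) = 192.9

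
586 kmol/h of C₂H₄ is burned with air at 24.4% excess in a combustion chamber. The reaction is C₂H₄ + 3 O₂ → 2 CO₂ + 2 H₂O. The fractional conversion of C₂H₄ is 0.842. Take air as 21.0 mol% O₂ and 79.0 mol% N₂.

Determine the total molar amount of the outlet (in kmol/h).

Stoichiometric O₂ = 3 × 586 = 1758 kmol/h; O₂ fed = 1758 × 1.244 = 2187 kmol/h.
N₂ fed = 2187 × 79/21 = 8227 kmol/h.
Fuel reacted = 0.842 × 586 → ξ = 493.4 kmol/h.
Outlet (n = n₀ + ν ξ):
  C₂H₄: 586 − 1(493.4) = 92.59
  O₂: 2187 − 3(493.4) = 706.7
  N₂: 8227 (inert)
  CO₂: 0 + 2(493.4) = 986.8
  H₂O: 0 + 2(493.4) = 986.8
Total out = 92.59 + 706.7 + 8227 + 986.8 + 986.8 = 11000 kmol/h.

11000 kmol/h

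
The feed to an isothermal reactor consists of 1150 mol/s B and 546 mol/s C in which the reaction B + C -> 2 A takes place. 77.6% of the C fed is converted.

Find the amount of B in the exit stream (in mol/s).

726 mol/s

C reacted = 0.776 × 546 = 423.7 mol/s; ν_C = −1, so ξ = 423.7/1 = 423.7 mol/s.
Outlet amounts (n = n₀ + ν ξ):
  B: 1150 − 1(423.7) = 726.3
  C: 546 − 1(423.7) = 122.3
  A: 0 + 2(423.7) = 847.4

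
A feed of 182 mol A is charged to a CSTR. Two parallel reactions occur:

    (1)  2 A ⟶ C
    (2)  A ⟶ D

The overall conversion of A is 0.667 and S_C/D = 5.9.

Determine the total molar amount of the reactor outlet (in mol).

126 mol

Conversion of A: A consumed = 0.667 × 182 = 121.4 mol = 2ξ₁ + 1ξ₂.
Selectivity: 1ξ₁ / (1ξ₂) = 5.9 → ξ₁ = 5.9 ξ₂.
Substitute: (2·5.9 + 1) ξ₂ = 121.4 → ξ₂ = 9.484 mol, ξ₁ = 55.96 mol.
Outlet amounts (n = n₀ + Σ ν·ξ):
  A: 182 − 2(55.96) − 1(9.484) = 60.61
  C: 0 + 1(55.96) = 55.96
  D: 0 + 1(9.484) = 9.484
Total out = 60.61 + 55.96 + 9.484 = 126 mol.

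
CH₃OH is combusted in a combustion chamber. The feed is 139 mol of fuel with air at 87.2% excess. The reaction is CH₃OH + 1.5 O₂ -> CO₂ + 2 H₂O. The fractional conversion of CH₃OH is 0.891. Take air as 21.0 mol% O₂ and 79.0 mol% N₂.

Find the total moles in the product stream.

2060 mol

Stoichiometric O₂ = 1.5 × 139 = 208.5 mol; O₂ fed = 208.5 × 1.872 = 390.3 mol.
N₂ fed = 390.3 × 79/21 = 1468 mol.
Fuel reacted = 0.891 × 139 → ξ = 123.8 mol.
Outlet (n = n₀ + ν ξ):
  CH₃OH: 139 − 1(123.8) = 15.15
  O₂: 390.3 − 1.5(123.8) = 204.5
  N₂: 1468 (inert)
  CO₂: 0 + 1(123.8) = 123.8
  H₂O: 0 + 2(123.8) = 247.7
Total out = 15.15 + 204.5 + 1468 + 123.8 + 247.7 = 2060 mol.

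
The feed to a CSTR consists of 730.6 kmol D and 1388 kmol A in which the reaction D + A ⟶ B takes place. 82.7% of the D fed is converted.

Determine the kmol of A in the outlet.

D reacted = 0.827 × 730.6 = 604.2 kmol; ν_D = −1, so ξ = 604.2/1 = 604.2 kmol.
Outlet amounts (n = n₀ + ν ξ):
  D: 730.6 − 1(604.2) = 126.4
  A: 1388 − 1(604.2) = 783.8
  B: 0 + 1(604.2) = 604.2

784 kmol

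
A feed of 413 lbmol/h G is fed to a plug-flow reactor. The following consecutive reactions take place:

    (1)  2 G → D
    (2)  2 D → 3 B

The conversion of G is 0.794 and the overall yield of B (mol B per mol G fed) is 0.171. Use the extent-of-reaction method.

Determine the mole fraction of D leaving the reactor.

0.429

Conversion of G: G consumed = 2ξ₁ = 0.794 × 413 → ξ₁ = 164 lbmol/h.
Yield of B: 3ξ₂ / 413 = 0.171 → ξ₂ = 23.54 lbmol/h.
Outlet amounts (n = n₀ + Σ ν·ξ):
  G: 413 − 2(164) = 85.08
  D: 0 + 1(164) − 2(23.54) = 116.9
  B: 0 + 3(23.54) = 70.62
Total out = 272.6 lbmol/h; y_D = 116.9 / 272.6 = 0.4288.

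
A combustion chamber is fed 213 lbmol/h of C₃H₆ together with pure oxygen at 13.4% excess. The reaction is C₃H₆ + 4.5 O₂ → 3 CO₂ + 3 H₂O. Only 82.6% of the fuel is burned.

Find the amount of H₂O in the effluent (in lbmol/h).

Stoichiometric O₂ = 4.5 × 213 = 958.5 lbmol/h; O₂ fed = 958.5 × 1.134 = 1087 lbmol/h.
Fuel reacted = 0.826 × 213 → ξ = 175.9 lbmol/h.
Outlet (n = n₀ + ν ξ):
  C₃H₆: 213 − 1(175.9) = 37.06
  O₂: 1087 − 4.5(175.9) = 295.2
  CO₂: 0 + 3(175.9) = 527.8
  H₂O: 0 + 3(175.9) = 527.8

528 lbmol/h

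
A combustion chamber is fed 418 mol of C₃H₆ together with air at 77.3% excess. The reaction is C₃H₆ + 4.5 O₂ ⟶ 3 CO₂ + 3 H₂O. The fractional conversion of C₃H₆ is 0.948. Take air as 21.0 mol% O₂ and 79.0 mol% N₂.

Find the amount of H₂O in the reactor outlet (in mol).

Stoichiometric O₂ = 4.5 × 418 = 1881 mol; O₂ fed = 1881 × 1.773 = 3335 mol.
N₂ fed = 3335 × 79/21 = 12550 mol.
Fuel reacted = 0.948 × 418 → ξ = 396.3 mol.
Outlet (n = n₀ + ν ξ):
  C₃H₆: 418 − 1(396.3) = 21.74
  O₂: 3335 − 4.5(396.3) = 1552
  N₂: 12550 (inert)
  CO₂: 0 + 3(396.3) = 1189
  H₂O: 0 + 3(396.3) = 1189

1190 mol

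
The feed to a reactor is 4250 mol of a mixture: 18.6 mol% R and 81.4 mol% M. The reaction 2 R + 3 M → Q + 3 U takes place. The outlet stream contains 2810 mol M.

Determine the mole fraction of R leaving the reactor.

For M: n = n₀ − 3ξ → 2810 = 3460 − 3ξ, giving ξ = 216.5 mol.
Outlet amounts (n = n₀ + ν ξ):
  R: 790.5 − 2(216.5) = 357.5
  M: 3460 − 3(216.5) = 2810
  Q: 0 + 1(216.5) = 216.5
  U: 0 + 3(216.5) = 649.5
Total out = 4034 mol; y_R = 357.5 / 4034 = 0.08863.

0.0886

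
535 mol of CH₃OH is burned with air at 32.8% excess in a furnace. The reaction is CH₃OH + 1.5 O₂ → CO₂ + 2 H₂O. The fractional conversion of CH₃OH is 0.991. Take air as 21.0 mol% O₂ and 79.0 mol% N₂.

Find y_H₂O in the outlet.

0.18

Stoichiometric O₂ = 1.5 × 535 = 802.5 mol; O₂ fed = 802.5 × 1.328 = 1066 mol.
N₂ fed = 1066 × 79/21 = 4009 mol.
Fuel reacted = 0.991 × 535 → ξ = 530.2 mol.
Outlet (n = n₀ + ν ξ):
  CH₃OH: 535 − 1(530.2) = 4.815
  O₂: 1066 − 1.5(530.2) = 270.4
  N₂: 4009 (inert)
  CO₂: 0 + 1(530.2) = 530.2
  H₂O: 0 + 2(530.2) = 1060
Total out = 5875 mol; y_H₂O = 1060 / 5875 = 0.1805.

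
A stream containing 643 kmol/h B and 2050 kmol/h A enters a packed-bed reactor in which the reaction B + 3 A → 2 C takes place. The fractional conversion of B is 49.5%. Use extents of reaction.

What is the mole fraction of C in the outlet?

B reacted = 0.495 × 643 = 318.3 kmol/h; ν_B = −1, so ξ = 318.3/1 = 318.3 kmol/h.
Outlet amounts (n = n₀ + ν ξ):
  B: 643 − 1(318.3) = 324.7
  A: 2050 − 3(318.3) = 1095
  C: 0 + 2(318.3) = 636.6
Total out = 2056 kmol/h; y_C = 636.6 / 2056 = 0.3096.

0.31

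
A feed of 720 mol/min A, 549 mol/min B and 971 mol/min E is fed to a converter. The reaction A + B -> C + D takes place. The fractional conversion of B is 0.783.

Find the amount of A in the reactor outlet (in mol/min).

B reacted = 0.783 × 549 = 429.9 mol/min; ν_B = −1, so ξ = 429.9/1 = 429.9 mol/min.
Outlet amounts (n = n₀ + ν ξ):
  A: 720 − 1(429.9) = 290.1
  B: 549 − 1(429.9) = 119.1
  C: 0 + 1(429.9) = 429.9
  D: 0 + 1(429.9) = 429.9
  E: 971 (inert)

290 mol/min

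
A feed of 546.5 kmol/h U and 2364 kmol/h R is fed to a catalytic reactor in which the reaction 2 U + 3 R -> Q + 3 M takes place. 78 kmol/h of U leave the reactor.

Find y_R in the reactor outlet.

0.621

For U: n = n₀ − 2ξ → 78 = 546.5 − 2ξ, giving ξ = 234.2 kmol/h.
Outlet amounts (n = n₀ + ν ξ):
  U: 546.5 − 2(234.2) = 78
  R: 2364 − 3(234.2) = 1661
  Q: 0 + 1(234.2) = 234.2
  M: 0 + 3(234.2) = 702.8
Total out = 2676 kmol/h; y_R = 1661 / 2676 = 0.6207.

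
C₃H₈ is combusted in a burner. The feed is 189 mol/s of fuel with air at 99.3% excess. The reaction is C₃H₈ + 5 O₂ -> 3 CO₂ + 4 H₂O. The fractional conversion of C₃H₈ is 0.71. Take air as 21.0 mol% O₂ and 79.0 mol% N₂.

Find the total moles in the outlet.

Stoichiometric O₂ = 5 × 189 = 945 mol/s; O₂ fed = 945 × 1.993 = 1883 mol/s.
N₂ fed = 1883 × 79/21 = 7085 mol/s.
Fuel reacted = 0.71 × 189 → ξ = 134.2 mol/s.
Outlet (n = n₀ + ν ξ):
  C₃H₈: 189 − 1(134.2) = 54.81
  O₂: 1883 − 5(134.2) = 1212
  N₂: 7085 (inert)
  CO₂: 0 + 3(134.2) = 402.6
  H₂O: 0 + 4(134.2) = 536.8
Total out = 54.81 + 1212 + 7085 + 402.6 + 536.8 = 9292 mol/s.

9290 mol/s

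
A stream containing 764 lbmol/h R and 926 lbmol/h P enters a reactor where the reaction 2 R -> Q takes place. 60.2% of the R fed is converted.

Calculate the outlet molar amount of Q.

230 lbmol/h

R reacted = 0.602 × 764 = 459.9 lbmol/h; ν_R = −2, so ξ = 459.9/2 = 230 lbmol/h.
Outlet amounts (n = n₀ + ν ξ):
  R: 764 − 2(230) = 304.1
  Q: 0 + 1(230) = 230
  P: 926 (inert)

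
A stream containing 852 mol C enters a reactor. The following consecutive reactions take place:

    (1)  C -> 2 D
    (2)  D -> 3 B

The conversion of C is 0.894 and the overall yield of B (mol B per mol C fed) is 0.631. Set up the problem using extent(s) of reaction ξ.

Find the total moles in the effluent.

Conversion of C: C consumed = 1ξ₁ = 0.894 × 852 → ξ₁ = 761.7 mol.
Yield of B: 3ξ₂ / 852 = 0.631 → ξ₂ = 179.2 mol.
Outlet amounts (n = n₀ + Σ ν·ξ):
  C: 852 − 1(761.7) = 90.31
  D: 0 + 2(761.7) − 1(179.2) = 1344
  B: 0 + 3(179.2) = 537.6
Total out = 90.31 + 1344 + 537.6 = 1972 mol.

1970 mol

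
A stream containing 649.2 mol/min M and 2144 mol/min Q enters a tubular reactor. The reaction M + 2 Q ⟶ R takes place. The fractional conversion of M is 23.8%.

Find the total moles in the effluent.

2480 mol/min

M reacted = 0.238 × 649.2 = 154.5 mol/min; ν_M = −1, so ξ = 154.5/1 = 154.5 mol/min.
Outlet amounts (n = n₀ + ν ξ):
  M: 649.2 − 1(154.5) = 494.7
  Q: 2144 − 2(154.5) = 1835
  R: 0 + 1(154.5) = 154.5
Total out = 494.7 + 1835 + 154.5 = 2484 mol/min.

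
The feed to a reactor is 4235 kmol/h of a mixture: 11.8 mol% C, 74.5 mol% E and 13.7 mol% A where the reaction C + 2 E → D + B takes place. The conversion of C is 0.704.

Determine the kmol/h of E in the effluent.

C reacted = 0.704 × 499.7 = 351.8 kmol/h; ν_C = −1, so ξ = 351.8/1 = 351.8 kmol/h.
Outlet amounts (n = n₀ + ν ξ):
  C: 499.7 − 1(351.8) = 147.9
  E: 3155 − 2(351.8) = 2451
  D: 0 + 1(351.8) = 351.8
  B: 0 + 1(351.8) = 351.8
  A: 580.2 (inert)

2450 kmol/h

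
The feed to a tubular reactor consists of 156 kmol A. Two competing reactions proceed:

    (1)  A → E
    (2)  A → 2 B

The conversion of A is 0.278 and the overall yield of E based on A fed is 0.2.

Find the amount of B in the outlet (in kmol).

Yield of E: 1ξ₁ / 156 = 0.2 → ξ₁ = 31.2 kmol.
Conversion of A: 1ξ₁ + 1ξ₂ = 0.278 × 156 = 43.37 → ξ₂ = 12.17 kmol.
Outlet amounts (n = n₀ + Σ ν·ξ):
  A: 156 − 1(31.2) − 1(12.17) = 112.6
  E: 0 + 1(31.2) = 31.2
  B: 0 + 2(12.17) = 24.34

24.3 kmol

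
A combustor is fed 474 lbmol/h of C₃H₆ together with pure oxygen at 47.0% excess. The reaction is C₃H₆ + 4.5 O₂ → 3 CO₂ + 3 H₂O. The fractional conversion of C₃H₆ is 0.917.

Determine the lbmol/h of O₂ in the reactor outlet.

Stoichiometric O₂ = 4.5 × 474 = 2133 lbmol/h; O₂ fed = 2133 × 1.470 = 3136 lbmol/h.
Fuel reacted = 0.917 × 474 → ξ = 434.7 lbmol/h.
Outlet (n = n₀ + ν ξ):
  C₃H₆: 474 − 1(434.7) = 39.34
  O₂: 3136 − 4.5(434.7) = 1180
  CO₂: 0 + 3(434.7) = 1304
  H₂O: 0 + 3(434.7) = 1304

1180 lbmol/h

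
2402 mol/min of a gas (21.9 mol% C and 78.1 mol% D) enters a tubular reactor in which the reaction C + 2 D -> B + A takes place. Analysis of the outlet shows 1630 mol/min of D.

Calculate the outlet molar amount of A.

123 mol/min

For D: n = n₀ − 2ξ → 1630 = 1876 − 2ξ, giving ξ = 123 mol/min.
Outlet amounts (n = n₀ + ν ξ):
  C: 526 − 1(123) = 403.1
  D: 1876 − 2(123) = 1630
  B: 0 + 1(123) = 123
  A: 0 + 1(123) = 123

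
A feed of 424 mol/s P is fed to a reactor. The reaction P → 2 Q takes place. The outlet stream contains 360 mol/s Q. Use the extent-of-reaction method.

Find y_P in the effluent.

For Q: n = n₀ + 2ξ → 360 = 0 + 2ξ, giving ξ = 180 mol/s.
Outlet amounts (n = n₀ + ν ξ):
  P: 424 − 1(180) = 244
  Q: 0 + 2(180) = 360
Total out = 604 mol/s; y_P = 244 / 604 = 0.404.

0.404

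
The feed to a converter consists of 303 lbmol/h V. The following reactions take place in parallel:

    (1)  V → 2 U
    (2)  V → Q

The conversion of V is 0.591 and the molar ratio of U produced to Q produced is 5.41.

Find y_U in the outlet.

Conversion of V: V consumed = 0.591 × 303 = 179.1 lbmol/h = 1ξ₁ + 1ξ₂.
Selectivity: 2ξ₁ / (1ξ₂) = 5.41 → ξ₁ = 2.705 ξ₂.
Substitute: (1·2.705 + 1) ξ₂ = 179.1 → ξ₂ = 48.33 lbmol/h, ξ₁ = 130.7 lbmol/h.
Outlet amounts (n = n₀ + Σ ν·ξ):
  V: 303 − 1(130.7) − 1(48.33) = 123.9
  U: 0 + 2(130.7) = 261.5
  Q: 0 + 1(48.33) = 48.33
Total out = 433.7 lbmol/h; y_U = 261.5 / 433.7 = 0.6029.

0.603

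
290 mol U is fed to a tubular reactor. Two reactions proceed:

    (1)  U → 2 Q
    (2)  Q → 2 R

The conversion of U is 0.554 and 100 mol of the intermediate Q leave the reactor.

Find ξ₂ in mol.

ξ₂ = 221 mol

Conversion of U: U consumed = 1ξ₁ = 0.554 × 290 → ξ₁ = 160.7 mol.
Q balance: n_Q = 0 + 2ξ₁ − 1ξ₂ = 100 → ξ₂ = (2·160.7 − 100)/1 = 221.3 mol.
Outlet amounts (n = n₀ + Σ ν·ξ):
  U: 290 − 1(160.7) = 129.3
  Q: 0 + 2(160.7) − 1(221.3) = 100
  R: 0 + 2(221.3) = 442.6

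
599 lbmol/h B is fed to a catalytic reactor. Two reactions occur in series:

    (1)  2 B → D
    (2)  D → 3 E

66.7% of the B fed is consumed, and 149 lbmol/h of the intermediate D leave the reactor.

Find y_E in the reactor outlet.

0.304

Conversion of B: B consumed = 2ξ₁ = 0.667 × 599 → ξ₁ = 199.8 lbmol/h.
D balance: n_D = 0 + 1ξ₁ − 1ξ₂ = 149 → ξ₂ = (1·199.8 − 149)/1 = 50.77 lbmol/h.
Outlet amounts (n = n₀ + Σ ν·ξ):
  B: 599 − 2(199.8) = 199.5
  D: 0 + 1(199.8) − 1(50.77) = 149
  E: 0 + 3(50.77) = 152.3
Total out = 500.8 lbmol/h; y_E = 152.3 / 500.8 = 0.3041.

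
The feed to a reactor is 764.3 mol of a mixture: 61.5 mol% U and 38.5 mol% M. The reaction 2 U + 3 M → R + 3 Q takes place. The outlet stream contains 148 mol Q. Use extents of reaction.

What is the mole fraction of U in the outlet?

For Q: n = n₀ + 3ξ → 148 = 0 + 3ξ, giving ξ = 49.33 mol.
Outlet amounts (n = n₀ + ν ξ):
  U: 470 − 2(49.33) = 371.4
  M: 294.3 − 3(49.33) = 146.3
  R: 0 + 1(49.33) = 49.33
  Q: 0 + 3(49.33) = 148
Total out = 715 mol; y_U = 371.4 / 715 = 0.5194.

0.519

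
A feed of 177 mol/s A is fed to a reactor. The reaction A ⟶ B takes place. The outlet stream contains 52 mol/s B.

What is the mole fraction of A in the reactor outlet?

For B: n = n₀ + 1ξ → 52 = 0 + 1ξ, giving ξ = 52 mol/s.
Outlet amounts (n = n₀ + ν ξ):
  A: 177 − 1(52) = 125
  B: 0 + 1(52) = 52
Total out = 177 mol/s; y_A = 125 / 177 = 0.7062.

0.706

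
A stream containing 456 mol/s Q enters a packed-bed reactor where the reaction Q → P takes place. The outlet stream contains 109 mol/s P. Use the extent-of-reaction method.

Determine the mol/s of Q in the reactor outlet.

For P: n = n₀ + 1ξ → 109 = 0 + 1ξ, giving ξ = 109 mol/s.
Outlet amounts (n = n₀ + ν ξ):
  Q: 456 − 1(109) = 347
  P: 0 + 1(109) = 109

347 mol/s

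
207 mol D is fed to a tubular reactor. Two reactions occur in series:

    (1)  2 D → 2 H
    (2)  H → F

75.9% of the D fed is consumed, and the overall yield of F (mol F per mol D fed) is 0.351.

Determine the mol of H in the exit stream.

Conversion of D: D consumed = 2ξ₁ = 0.759 × 207 → ξ₁ = 78.56 mol.
Yield of F: 1ξ₂ / 207 = 0.351 → ξ₂ = 72.66 mol.
Outlet amounts (n = n₀ + Σ ν·ξ):
  D: 207 − 2(78.56) = 49.89
  H: 0 + 2(78.56) − 1(72.66) = 84.46
  F: 0 + 1(72.66) = 72.66

84.5 mol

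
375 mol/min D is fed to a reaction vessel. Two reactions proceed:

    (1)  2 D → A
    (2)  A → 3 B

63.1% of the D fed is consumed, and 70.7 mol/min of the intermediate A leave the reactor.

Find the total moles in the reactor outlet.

352 mol/min

Conversion of D: D consumed = 2ξ₁ = 0.631 × 375 → ξ₁ = 118.3 mol/min.
A balance: n_A = 0 + 1ξ₁ − 1ξ₂ = 70.7 → ξ₂ = (1·118.3 − 70.7)/1 = 47.61 mol/min.
Outlet amounts (n = n₀ + Σ ν·ξ):
  D: 375 − 2(118.3) = 138.4
  A: 0 + 1(118.3) − 1(47.61) = 70.7
  B: 0 + 3(47.61) = 142.8
Total out = 138.4 + 70.7 + 142.8 = 351.9 mol/min.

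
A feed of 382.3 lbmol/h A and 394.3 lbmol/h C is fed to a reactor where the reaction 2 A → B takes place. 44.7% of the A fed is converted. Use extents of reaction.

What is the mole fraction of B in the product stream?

A reacted = 0.447 × 382.3 = 170.9 lbmol/h; ν_A = −2, so ξ = 170.9/2 = 85.44 lbmol/h.
Outlet amounts (n = n₀ + ν ξ):
  A: 382.3 − 2(85.44) = 211.4
  B: 0 + 1(85.44) = 85.44
  C: 394.3 (inert)
Total out = 691.2 lbmol/h; y_B = 85.44 / 691.2 = 0.1236.

0.124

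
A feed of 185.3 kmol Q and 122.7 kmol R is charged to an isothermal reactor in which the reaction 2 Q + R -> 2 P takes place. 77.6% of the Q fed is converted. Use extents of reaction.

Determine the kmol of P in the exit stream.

Q reacted = 0.776 × 185.3 = 143.8 kmol; ν_Q = −2, so ξ = 143.8/2 = 71.9 kmol.
Outlet amounts (n = n₀ + ν ξ):
  Q: 185.3 − 2(71.9) = 41.51
  R: 122.7 − 1(71.9) = 50.8
  P: 0 + 2(71.9) = 143.8

144 kmol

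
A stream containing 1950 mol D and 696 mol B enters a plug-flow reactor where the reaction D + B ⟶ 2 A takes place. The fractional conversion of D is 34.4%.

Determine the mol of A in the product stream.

D reacted = 0.344 × 1950 = 670.8 mol; ν_D = −1, so ξ = 670.8/1 = 670.8 mol.
Outlet amounts (n = n₀ + ν ξ):
  D: 1950 − 1(670.8) = 1279
  B: 696 − 1(670.8) = 25.2
  A: 0 + 2(670.8) = 1342

1340 mol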